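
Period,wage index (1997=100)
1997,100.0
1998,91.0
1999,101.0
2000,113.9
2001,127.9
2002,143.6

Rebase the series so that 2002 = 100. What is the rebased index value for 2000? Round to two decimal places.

Rebased(2000) = 113.9 / 143.6 × 100 = 79.3175

79.32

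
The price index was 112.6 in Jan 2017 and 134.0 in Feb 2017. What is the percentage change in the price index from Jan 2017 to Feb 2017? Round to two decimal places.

Change = (134.0 − 112.6) / 112.6 × 100
       = 21.4 / 112.6 × 100 = 19.0053%

19.01%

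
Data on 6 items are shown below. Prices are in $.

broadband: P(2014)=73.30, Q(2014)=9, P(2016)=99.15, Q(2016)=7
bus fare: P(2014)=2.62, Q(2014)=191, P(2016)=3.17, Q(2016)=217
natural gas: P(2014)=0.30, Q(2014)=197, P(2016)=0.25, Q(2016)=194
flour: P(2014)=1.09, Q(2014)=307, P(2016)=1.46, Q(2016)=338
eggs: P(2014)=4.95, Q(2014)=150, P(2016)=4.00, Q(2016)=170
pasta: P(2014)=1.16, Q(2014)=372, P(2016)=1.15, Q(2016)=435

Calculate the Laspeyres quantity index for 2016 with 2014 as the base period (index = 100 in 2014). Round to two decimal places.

104.64

Laspeyres quantity index uses base-period prices as weights.
ΣP(2014)·Q(2016) = 73.30×7 + 2.62×217 + 0.30×194 + 1.09×338 + 4.95×170 + 1.16×435 = 513.1 + 568.54 + 58.2 + 368.42 + 841.5 + 504.6 = 2854.36
ΣP(2014)·Q(2014) = 73.30×9 + 2.62×191 + 0.30×197 + 1.09×307 + 4.95×150 + 1.16×372 = 659.7 + 500.42 + 59.1 + 334.63 + 742.5 + 431.52 = 2727.87
Index = 2854.36 / 2727.87 × 100 = 104.6370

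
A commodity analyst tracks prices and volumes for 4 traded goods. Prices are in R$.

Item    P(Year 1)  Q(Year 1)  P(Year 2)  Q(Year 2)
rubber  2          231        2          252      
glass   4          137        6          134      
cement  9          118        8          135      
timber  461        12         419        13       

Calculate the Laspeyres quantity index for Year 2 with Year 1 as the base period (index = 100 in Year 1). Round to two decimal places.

108.47

Laspeyres quantity index uses base-period prices as weights.
ΣP(Year 1)·Q(Year 2) = 2×252 + 4×134 + 9×135 + 461×13 = 504 + 536 + 1215 + 5993 = 8248
ΣP(Year 1)·Q(Year 1) = 2×231 + 4×137 + 9×118 + 461×12 = 462 + 548 + 1062 + 5532 = 7604
Index = 8248 / 7604 × 100 = 108.4692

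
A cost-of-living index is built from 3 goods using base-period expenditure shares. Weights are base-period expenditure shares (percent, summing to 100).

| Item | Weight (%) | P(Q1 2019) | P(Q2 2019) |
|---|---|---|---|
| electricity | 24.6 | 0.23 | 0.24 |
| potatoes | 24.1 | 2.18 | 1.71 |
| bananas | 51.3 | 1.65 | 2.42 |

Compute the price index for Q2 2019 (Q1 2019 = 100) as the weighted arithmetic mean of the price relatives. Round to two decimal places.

electricity: 24.6 × (0.24/0.23) = 24.6 × 1.043478 = 25.6696
potatoes: 24.1 × (1.71/2.18) = 24.1 × 0.784404 = 18.9041
bananas: 51.3 × (2.42/1.65) = 51.3 × 1.466667 = 75.2400
Index = Σ wᵢ·(p₁ᵢ/p₀ᵢ) = 25.6696 + 18.9041 + 75.2400 = 119.8137

119.81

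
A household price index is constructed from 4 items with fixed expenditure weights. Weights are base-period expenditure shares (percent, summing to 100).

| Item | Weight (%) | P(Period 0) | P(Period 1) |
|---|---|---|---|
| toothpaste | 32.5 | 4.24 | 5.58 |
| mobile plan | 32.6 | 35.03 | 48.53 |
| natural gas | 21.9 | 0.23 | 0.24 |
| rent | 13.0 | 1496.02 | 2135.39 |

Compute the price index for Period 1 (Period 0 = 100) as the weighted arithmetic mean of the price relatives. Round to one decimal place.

toothpaste: 32.5 × (5.58/4.24) = 32.5 × 1.316038 = 42.7712
mobile plan: 32.6 × (48.53/35.03) = 32.6 × 1.385384 = 45.1635
natural gas: 21.9 × (0.24/0.23) = 21.9 × 1.043478 = 22.8522
rent: 13.0 × (2135.39/1496.02) = 13.0 × 1.427381 = 18.5559
Index = Σ wᵢ·(p₁ᵢ/p₀ᵢ) = 42.7712 + 45.1635 + 22.8522 + 18.5559 = 129.3429

129.3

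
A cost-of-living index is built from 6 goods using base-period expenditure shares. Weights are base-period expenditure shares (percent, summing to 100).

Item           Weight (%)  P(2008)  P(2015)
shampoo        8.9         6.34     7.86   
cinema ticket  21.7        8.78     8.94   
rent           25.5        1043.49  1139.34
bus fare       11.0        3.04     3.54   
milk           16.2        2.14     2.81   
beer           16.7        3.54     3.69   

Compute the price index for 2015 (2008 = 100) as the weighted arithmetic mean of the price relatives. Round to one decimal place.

shampoo: 8.9 × (7.86/6.34) = 8.9 × 1.239748 = 11.0338
cinema ticket: 21.7 × (8.94/8.78) = 21.7 × 1.018223 = 22.0954
rent: 25.5 × (1139.34/1043.49) = 25.5 × 1.091855 = 27.8423
bus fare: 11.0 × (3.54/3.04) = 11.0 × 1.164474 = 12.8092
milk: 16.2 × (2.81/2.14) = 16.2 × 1.313084 = 21.2720
beer: 16.7 × (3.69/3.54) = 16.7 × 1.042373 = 17.4076
Index = Σ wᵢ·(p₁ᵢ/p₀ᵢ) = 11.0338 + 22.0954 + 27.8423 + 12.8092 + 21.2720 + 17.4076 = 112.4603

112.5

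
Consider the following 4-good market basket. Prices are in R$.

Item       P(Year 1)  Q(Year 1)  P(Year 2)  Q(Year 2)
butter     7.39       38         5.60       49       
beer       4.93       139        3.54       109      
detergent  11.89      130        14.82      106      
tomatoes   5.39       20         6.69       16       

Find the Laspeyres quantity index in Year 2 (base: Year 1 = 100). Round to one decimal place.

85.7

Laspeyres quantity index uses base-period prices as weights.
ΣP(Year 1)·Q(Year 2) = 7.39×49 + 4.93×109 + 11.89×106 + 5.39×16 = 362.11 + 537.37 + 1260.34 + 86.24 = 2246.06
ΣP(Year 1)·Q(Year 1) = 7.39×38 + 4.93×139 + 11.89×130 + 5.39×20 = 280.82 + 685.27 + 1545.7 + 107.8 = 2619.59
Index = 2246.06 / 2619.59 × 100 = 85.7409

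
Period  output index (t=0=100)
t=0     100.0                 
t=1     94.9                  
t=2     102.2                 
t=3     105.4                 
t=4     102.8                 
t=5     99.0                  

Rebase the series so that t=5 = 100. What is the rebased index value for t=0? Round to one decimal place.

Rebased(t=0) = 100.0 / 99.0 × 100 = 101.0101

101.0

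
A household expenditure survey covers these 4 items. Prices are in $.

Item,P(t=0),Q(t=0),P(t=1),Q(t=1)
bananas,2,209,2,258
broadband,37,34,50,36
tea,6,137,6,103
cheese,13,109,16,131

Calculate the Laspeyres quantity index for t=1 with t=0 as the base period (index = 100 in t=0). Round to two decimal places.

106.49

Laspeyres quantity index uses base-period prices as weights.
ΣP(t=0)·Q(t=1) = 2×258 + 37×36 + 6×103 + 13×131 = 516 + 1332 + 618 + 1703 = 4169
ΣP(t=0)·Q(t=0) = 2×209 + 37×34 + 6×137 + 13×109 = 418 + 1258 + 822 + 1417 = 3915
Index = 4169 / 3915 × 100 = 106.4879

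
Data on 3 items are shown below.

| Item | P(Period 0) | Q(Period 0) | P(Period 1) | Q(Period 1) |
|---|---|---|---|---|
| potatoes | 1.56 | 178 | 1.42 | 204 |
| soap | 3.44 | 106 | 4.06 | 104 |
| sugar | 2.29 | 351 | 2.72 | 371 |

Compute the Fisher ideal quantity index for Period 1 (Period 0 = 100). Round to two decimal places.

Laspeyres component (base-period weights):
ΣP(Period 0)Q(Period 1) = 1.56×204 + 3.44×104 + 2.29×371 = 318.24 + 357.76 + 849.59 = 1525.59
ΣP(Period 0)Q(Period 0) = 1.56×178 + 3.44×106 + 2.29×351 = 277.68 + 364.64 + 803.79 = 1446.11
L = 1525.59 / 1446.11 × 100 = 105.4961
Paasche component (current-period weights):
ΣP(Period 1)Q(Period 1) = 1.42×204 + 4.06×104 + 2.72×371 = 289.68 + 422.24 + 1009.12 = 1721.04
ΣP(Period 1)Q(Period 0) = 1.42×178 + 4.06×106 + 2.72×351 = 252.76 + 430.36 + 954.72 = 1637.84
P = 1721.04 / 1637.84 × 100 = 105.0799
Fisher = √(L × P) = √(105.4961 × 105.0799) = 105.2878

105.29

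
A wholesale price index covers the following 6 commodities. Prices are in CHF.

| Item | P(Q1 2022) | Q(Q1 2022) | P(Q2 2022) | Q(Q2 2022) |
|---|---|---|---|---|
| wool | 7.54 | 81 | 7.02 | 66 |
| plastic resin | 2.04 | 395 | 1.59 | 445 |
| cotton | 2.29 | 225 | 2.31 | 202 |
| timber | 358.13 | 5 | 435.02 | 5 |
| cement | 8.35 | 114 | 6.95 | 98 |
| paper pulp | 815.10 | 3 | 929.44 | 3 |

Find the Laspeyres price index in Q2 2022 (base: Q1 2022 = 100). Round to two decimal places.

Laspeyres price index uses base-period quantities as weights.
ΣP(Q2 2022)·Q(Q1 2022) = 7.02×81 + 1.59×395 + 2.31×225 + 435.02×5 + 6.95×114 + 929.44×3 = 568.62 + 628.05 + 519.75 + 2175.1 + 792.3 + 2788.32 = 7472.14
ΣP(Q1 2022)·Q(Q1 2022) = 7.54×81 + 2.04×395 + 2.29×225 + 358.13×5 + 8.35×114 + 815.10×3 = 610.74 + 805.8 + 515.25 + 1790.65 + 951.9 + 2445.3 = 7119.64
Index = 7472.14 / 7119.64 × 100 = 104.9511

104.95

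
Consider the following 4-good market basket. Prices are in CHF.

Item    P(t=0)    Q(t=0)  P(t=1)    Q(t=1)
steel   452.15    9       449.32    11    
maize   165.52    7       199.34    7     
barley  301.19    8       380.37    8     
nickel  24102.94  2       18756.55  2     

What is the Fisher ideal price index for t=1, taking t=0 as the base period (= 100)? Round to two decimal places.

Laspeyres component (base-period weights):
ΣP(t=1)Q(t=0) = 449.32×9 + 199.34×7 + 380.37×8 + 18756.55×2 = 4043.88 + 1395.38 + 3042.96 + 37513.1 = 45995.32
ΣP(t=0)Q(t=0) = 452.15×9 + 165.52×7 + 301.19×8 + 24102.94×2 = 4069.35 + 1158.64 + 2409.52 + 48205.88 = 55843.39
L = 45995.32 / 55843.39 × 100 = 82.3648
Paasche component (current-period weights):
ΣP(t=1)Q(t=1) = 449.32×11 + 199.34×7 + 380.37×8 + 18756.55×2 = 4942.52 + 1395.38 + 3042.96 + 37513.1 = 46893.96
ΣP(t=0)Q(t=1) = 452.15×11 + 165.52×7 + 301.19×8 + 24102.94×2 = 4973.65 + 1158.64 + 2409.52 + 48205.88 = 56747.69
P = 46893.96 / 56747.69 × 100 = 82.6359
Fisher = √(L × P) = √(82.3648 × 82.6359) = 82.5003

82.50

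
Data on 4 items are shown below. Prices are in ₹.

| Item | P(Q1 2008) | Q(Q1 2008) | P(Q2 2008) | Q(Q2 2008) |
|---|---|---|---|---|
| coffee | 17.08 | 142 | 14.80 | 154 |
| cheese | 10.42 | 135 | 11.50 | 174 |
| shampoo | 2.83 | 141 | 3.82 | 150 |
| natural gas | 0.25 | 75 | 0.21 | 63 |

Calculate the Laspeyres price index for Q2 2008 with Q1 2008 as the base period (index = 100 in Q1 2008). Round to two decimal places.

99.03

Laspeyres price index uses base-period quantities as weights.
ΣP(Q2 2008)·Q(Q1 2008) = 14.80×142 + 11.50×135 + 3.82×141 + 0.21×75 = 2101.6 + 1552.5 + 538.62 + 15.75 = 4208.47
ΣP(Q1 2008)·Q(Q1 2008) = 17.08×142 + 10.42×135 + 2.83×141 + 0.25×75 = 2425.36 + 1406.7 + 399.03 + 18.75 = 4249.84
Index = 4208.47 / 4249.84 × 100 = 99.0266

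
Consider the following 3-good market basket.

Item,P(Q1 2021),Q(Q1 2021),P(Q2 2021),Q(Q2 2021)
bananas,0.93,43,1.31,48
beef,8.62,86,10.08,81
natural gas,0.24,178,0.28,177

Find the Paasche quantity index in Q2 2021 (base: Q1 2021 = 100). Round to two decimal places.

Paasche quantity index uses current-period prices as weights.
ΣP(Q2 2021)·Q(Q2 2021) = 1.31×48 + 10.08×81 + 0.28×177 = 62.88 + 816.48 + 49.56 = 928.92
ΣP(Q2 2021)·Q(Q1 2021) = 1.31×43 + 10.08×86 + 0.28×178 = 56.33 + 866.88 + 49.84 = 973.05
Index = 928.92 / 973.05 × 100 = 95.4648

95.46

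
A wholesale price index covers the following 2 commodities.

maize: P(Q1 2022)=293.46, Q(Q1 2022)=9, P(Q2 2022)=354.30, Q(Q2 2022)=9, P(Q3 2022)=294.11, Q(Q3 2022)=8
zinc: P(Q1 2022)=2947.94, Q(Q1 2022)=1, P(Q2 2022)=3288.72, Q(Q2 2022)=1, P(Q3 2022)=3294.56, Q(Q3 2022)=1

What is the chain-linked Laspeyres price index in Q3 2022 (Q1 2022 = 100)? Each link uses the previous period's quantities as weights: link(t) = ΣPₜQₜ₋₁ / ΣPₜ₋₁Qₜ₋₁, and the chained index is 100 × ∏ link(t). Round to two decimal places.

106.31

Link Q1 2022→Q2 2022:
ΣP(Q2 2022)Q(Q1 2022) = 354.30×9 + 3288.72×1 = 3188.7 + 3288.72 = 6477.42
ΣP(Q1 2022)Q(Q1 2022) = 293.46×9 + 2947.94×1 = 2641.14 + 2947.94 = 5589.08
link = 6477.42/5589.08 = 1.158942
Link Q2 2022→Q3 2022:
ΣP(Q3 2022)Q(Q2 2022) = 294.11×9 + 3294.56×1 = 2646.99 + 3294.56 = 5941.55
ΣP(Q2 2022)Q(Q2 2022) = 354.30×9 + 3288.72×1 = 3188.7 + 3288.72 = 6477.42
link = 5941.55/6477.42 = 0.917271
Chained index = 100 × 1.158942 × 0.917271 = 106.3064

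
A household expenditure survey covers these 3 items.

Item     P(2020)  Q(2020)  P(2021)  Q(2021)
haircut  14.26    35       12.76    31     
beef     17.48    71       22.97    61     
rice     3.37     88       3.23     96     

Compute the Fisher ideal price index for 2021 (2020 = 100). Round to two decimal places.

Laspeyres component (base-period weights):
ΣP(2021)Q(2020) = 12.76×35 + 22.97×71 + 3.23×88 = 446.6 + 1630.87 + 284.24 = 2361.71
ΣP(2020)Q(2020) = 14.26×35 + 17.48×71 + 3.37×88 = 499.1 + 1241.08 + 296.56 = 2036.74
L = 2361.71 / 2036.74 × 100 = 115.9554
Paasche component (current-period weights):
ΣP(2021)Q(2021) = 12.76×31 + 22.97×61 + 3.23×96 = 395.56 + 1401.17 + 310.08 = 2106.81
ΣP(2020)Q(2021) = 14.26×31 + 17.48×61 + 3.37×96 = 442.06 + 1066.28 + 323.52 = 1831.86
P = 2106.81 / 1831.86 × 100 = 115.0093
Fisher = √(L × P) = √(115.9554 × 115.0093) = 115.4814

115.48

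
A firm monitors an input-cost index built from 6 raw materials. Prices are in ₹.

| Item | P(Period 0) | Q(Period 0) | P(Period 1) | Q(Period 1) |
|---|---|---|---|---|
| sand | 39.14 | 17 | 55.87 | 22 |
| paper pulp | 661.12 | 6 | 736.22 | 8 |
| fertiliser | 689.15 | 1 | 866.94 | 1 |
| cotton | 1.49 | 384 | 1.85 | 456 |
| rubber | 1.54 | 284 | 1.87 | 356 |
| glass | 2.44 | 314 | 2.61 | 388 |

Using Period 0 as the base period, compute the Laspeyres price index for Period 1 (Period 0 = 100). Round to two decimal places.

Laspeyres price index uses base-period quantities as weights.
ΣP(Period 1)·Q(Period 0) = 55.87×17 + 736.22×6 + 866.94×1 + 1.85×384 + 1.87×284 + 2.61×314 = 949.79 + 4417.32 + 866.94 + 710.4 + 531.08 + 819.54 = 8295.07
ΣP(Period 0)·Q(Period 0) = 39.14×17 + 661.12×6 + 689.15×1 + 1.49×384 + 1.54×284 + 2.44×314 = 665.38 + 3966.72 + 689.15 + 572.16 + 437.36 + 766.16 = 7096.93
Index = 8295.07 / 7096.93 × 100 = 116.8825

116.88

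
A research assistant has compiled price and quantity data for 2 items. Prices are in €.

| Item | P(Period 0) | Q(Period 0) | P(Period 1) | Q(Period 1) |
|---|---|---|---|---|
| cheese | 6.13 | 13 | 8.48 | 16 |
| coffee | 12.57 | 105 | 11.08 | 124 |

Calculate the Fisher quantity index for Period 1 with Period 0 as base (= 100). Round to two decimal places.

Laspeyres component (base-period weights):
ΣP(Period 0)Q(Period 1) = 6.13×16 + 12.57×124 = 98.08 + 1558.68 = 1656.76
ΣP(Period 0)Q(Period 0) = 6.13×13 + 12.57×105 = 79.69 + 1319.85 = 1399.54
L = 1656.76 / 1399.54 × 100 = 118.3789
Paasche component (current-period weights):
ΣP(Period 1)Q(Period 1) = 8.48×16 + 11.08×124 = 135.68 + 1373.92 = 1509.6
ΣP(Period 1)Q(Period 0) = 8.48×13 + 11.08×105 = 110.24 + 1163.4 = 1273.64
P = 1509.6 / 1273.64 × 100 = 118.5264
Fisher = √(L × P) = √(118.3789 × 118.5264) = 118.4526

118.45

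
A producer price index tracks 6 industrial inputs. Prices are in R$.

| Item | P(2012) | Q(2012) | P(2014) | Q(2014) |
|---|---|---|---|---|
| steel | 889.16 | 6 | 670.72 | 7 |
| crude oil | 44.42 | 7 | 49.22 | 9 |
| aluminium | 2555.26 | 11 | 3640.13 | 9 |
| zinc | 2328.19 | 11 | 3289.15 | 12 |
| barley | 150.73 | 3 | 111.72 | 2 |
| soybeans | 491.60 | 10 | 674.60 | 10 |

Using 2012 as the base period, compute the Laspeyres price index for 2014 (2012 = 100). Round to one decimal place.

Laspeyres price index uses base-period quantities as weights.
ΣP(2014)·Q(2012) = 670.72×6 + 49.22×7 + 3640.13×11 + 3289.15×11 + 111.72×3 + 674.60×10 = 4024.32 + 344.54 + 40041.43 + 36180.65 + 335.16 + 6746 = 87672.1
ΣP(2012)·Q(2012) = 889.16×6 + 44.42×7 + 2555.26×11 + 2328.19×11 + 150.73×3 + 491.60×10 = 5334.96 + 310.94 + 28107.86 + 25610.09 + 452.19 + 4916 = 64732.04
Index = 87672.1 / 64732.04 × 100 = 135.4385

135.4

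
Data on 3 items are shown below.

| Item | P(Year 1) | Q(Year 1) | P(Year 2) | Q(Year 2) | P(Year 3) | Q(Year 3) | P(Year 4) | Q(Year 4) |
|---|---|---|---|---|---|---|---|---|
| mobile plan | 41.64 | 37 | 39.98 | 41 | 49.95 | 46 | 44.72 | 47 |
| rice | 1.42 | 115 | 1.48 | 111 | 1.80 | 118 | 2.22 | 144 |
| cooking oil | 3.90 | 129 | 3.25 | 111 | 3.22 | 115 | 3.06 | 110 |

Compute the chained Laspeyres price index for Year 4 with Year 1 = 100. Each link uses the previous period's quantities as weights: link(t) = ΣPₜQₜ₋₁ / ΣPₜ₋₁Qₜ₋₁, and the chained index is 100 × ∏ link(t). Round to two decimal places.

104.63

Link Year 1→Year 2:
ΣP(Year 2)Q(Year 1) = 39.98×37 + 1.48×115 + 3.25×129 = 1479.26 + 170.2 + 419.25 = 2068.71
ΣP(Year 1)Q(Year 1) = 41.64×37 + 1.42×115 + 3.90×129 = 1540.68 + 163.3 + 503.1 = 2207.08
link = 2068.71/2207.08 = 0.937306
Link Year 2→Year 3:
ΣP(Year 3)Q(Year 2) = 49.95×41 + 1.80×111 + 3.22×111 = 2047.95 + 199.8 + 357.42 = 2605.17
ΣP(Year 2)Q(Year 2) = 39.98×41 + 1.48×111 + 3.25×111 = 1639.18 + 164.28 + 360.75 = 2164.21
link = 2605.17/2164.21 = 1.203751
Link Year 3→Year 4:
ΣP(Year 4)Q(Year 3) = 44.72×46 + 2.22×118 + 3.06×115 = 2057.12 + 261.96 + 351.9 = 2670.98
ΣP(Year 3)Q(Year 3) = 49.95×46 + 1.80×118 + 3.22×115 = 2297.7 + 212.4 + 370.3 = 2880.4
link = 2670.98/2880.4 = 0.927295
Chained index = 100 × 0.937306 × 1.203751 × 0.927295 = 104.6251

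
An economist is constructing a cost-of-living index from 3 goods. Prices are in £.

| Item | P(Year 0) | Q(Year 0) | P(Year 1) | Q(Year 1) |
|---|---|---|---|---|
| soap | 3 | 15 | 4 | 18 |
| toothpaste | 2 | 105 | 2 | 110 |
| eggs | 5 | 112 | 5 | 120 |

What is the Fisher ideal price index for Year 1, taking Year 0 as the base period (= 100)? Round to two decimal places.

Laspeyres component (base-period weights):
ΣP(Year 1)Q(Year 0) = 4×15 + 2×105 + 5×112 = 60 + 210 + 560 = 830
ΣP(Year 0)Q(Year 0) = 3×15 + 2×105 + 5×112 = 45 + 210 + 560 = 815
L = 830 / 815 × 100 = 101.8405
Paasche component (current-period weights):
ΣP(Year 1)Q(Year 1) = 4×18 + 2×110 + 5×120 = 72 + 220 + 600 = 892
ΣP(Year 0)Q(Year 1) = 3×18 + 2×110 + 5×120 = 54 + 220 + 600 = 874
P = 892 / 874 × 100 = 102.0595
Fisher = √(L × P) = √(101.8405 × 102.0595) = 101.9499

101.95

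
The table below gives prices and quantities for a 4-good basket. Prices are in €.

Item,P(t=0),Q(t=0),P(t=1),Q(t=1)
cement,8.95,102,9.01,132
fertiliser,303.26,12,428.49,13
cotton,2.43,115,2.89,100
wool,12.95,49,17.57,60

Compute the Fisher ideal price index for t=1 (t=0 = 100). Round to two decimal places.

Laspeyres component (base-period weights):
ΣP(t=1)Q(t=0) = 9.01×102 + 428.49×12 + 2.89×115 + 17.57×49 = 919.02 + 5141.88 + 332.35 + 860.93 = 7254.18
ΣP(t=0)Q(t=0) = 8.95×102 + 303.26×12 + 2.43×115 + 12.95×49 = 912.9 + 3639.12 + 279.45 + 634.55 = 5466.02
L = 7254.18 / 5466.02 × 100 = 132.7141
Paasche component (current-period weights):
ΣP(t=1)Q(t=1) = 9.01×132 + 428.49×13 + 2.89×100 + 17.57×60 = 1189.32 + 5570.37 + 289 + 1054.2 = 8102.89
ΣP(t=0)Q(t=1) = 8.95×132 + 303.26×13 + 2.43×100 + 12.95×60 = 1181.4 + 3942.38 + 243 + 777 = 6143.78
P = 8102.89 / 6143.78 × 100 = 131.8877
Fisher = √(L × P) = √(132.7141 × 131.8877) = 132.3003

132.30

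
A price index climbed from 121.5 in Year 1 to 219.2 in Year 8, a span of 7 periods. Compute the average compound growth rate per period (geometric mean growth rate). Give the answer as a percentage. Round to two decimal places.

Growth factor = (219.2/121.5)^(1/7) = (1.804115)^(1/7) = 1.087951
Growth rate = 1.087951 − 1 = 0.087951 = 8.7951%

8.80%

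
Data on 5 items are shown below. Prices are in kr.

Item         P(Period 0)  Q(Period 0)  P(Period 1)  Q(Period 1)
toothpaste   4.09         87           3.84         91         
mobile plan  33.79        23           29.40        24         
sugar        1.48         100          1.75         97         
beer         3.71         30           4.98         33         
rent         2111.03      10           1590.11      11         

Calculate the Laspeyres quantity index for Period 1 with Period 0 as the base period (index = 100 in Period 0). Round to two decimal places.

109.63

Laspeyres quantity index uses base-period prices as weights.
ΣP(Period 0)·Q(Period 1) = 4.09×91 + 33.79×24 + 1.48×97 + 3.71×33 + 2111.03×11 = 372.19 + 810.96 + 143.56 + 122.43 + 23221.33 = 24670.47
ΣP(Period 0)·Q(Period 0) = 4.09×87 + 33.79×23 + 1.48×100 + 3.71×30 + 2111.03×10 = 355.83 + 777.17 + 148 + 111.3 + 21110.3 = 22502.6
Index = 24670.47 / 22502.6 × 100 = 109.6339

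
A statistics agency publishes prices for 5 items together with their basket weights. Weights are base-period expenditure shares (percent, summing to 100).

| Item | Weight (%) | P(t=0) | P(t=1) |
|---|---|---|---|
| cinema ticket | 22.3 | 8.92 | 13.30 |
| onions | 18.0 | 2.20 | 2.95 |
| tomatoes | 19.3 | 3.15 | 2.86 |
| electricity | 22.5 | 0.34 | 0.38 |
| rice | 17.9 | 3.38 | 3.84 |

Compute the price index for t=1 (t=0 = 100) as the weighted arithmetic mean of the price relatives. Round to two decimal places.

120.39

cinema ticket: 22.3 × (13.30/8.92) = 22.3 × 1.491031 = 33.2500
onions: 18.0 × (2.95/2.20) = 18.0 × 1.340909 = 24.1364
tomatoes: 19.3 × (2.86/3.15) = 19.3 × 0.907937 = 17.5232
electricity: 22.5 × (0.38/0.34) = 22.5 × 1.117647 = 25.1471
rice: 17.9 × (3.84/3.38) = 17.9 × 1.136095 = 20.3361
Index = Σ wᵢ·(p₁ᵢ/p₀ᵢ) = 33.2500 + 24.1364 + 17.5232 + 25.1471 + 20.3361 = 120.3927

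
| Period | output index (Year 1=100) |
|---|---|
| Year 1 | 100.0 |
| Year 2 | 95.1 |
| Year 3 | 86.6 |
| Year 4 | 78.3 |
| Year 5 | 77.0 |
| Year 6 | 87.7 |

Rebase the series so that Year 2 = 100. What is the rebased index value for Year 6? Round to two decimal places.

Rebased(Year 6) = 87.7 / 95.1 × 100 = 92.2187

92.22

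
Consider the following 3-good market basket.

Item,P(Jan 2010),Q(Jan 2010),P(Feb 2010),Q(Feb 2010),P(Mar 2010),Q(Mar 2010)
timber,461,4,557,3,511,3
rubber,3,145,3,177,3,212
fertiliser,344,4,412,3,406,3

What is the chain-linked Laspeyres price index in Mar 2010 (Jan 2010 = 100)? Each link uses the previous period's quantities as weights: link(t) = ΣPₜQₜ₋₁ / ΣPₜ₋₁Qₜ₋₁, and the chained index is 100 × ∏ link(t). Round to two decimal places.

112.60

Link Jan 2010→Feb 2010:
ΣP(Feb 2010)Q(Jan 2010) = 557×4 + 3×145 + 412×4 = 2228 + 435 + 1648 = 4311
ΣP(Jan 2010)Q(Jan 2010) = 461×4 + 3×145 + 344×4 = 1844 + 435 + 1376 = 3655
link = 4311/3655 = 1.179480
Link Feb 2010→Mar 2010:
ΣP(Mar 2010)Q(Feb 2010) = 511×3 + 3×177 + 406×3 = 1533 + 531 + 1218 = 3282
ΣP(Feb 2010)Q(Feb 2010) = 557×3 + 3×177 + 412×3 = 1671 + 531 + 1236 = 3438
link = 3282/3438 = 0.954625
Chained index = 100 × 1.179480 × 0.954625 = 112.5961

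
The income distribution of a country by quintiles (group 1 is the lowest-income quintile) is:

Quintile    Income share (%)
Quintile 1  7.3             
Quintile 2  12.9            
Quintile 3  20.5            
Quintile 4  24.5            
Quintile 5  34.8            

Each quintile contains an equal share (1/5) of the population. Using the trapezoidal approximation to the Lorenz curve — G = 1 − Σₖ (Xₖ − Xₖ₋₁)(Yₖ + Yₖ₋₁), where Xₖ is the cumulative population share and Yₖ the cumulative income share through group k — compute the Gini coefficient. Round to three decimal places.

Cumulative income shares Yₖ: 0.0730, 0.2020, 0.4070, 0.6520, 1.0000
Σ (Xₖ−Xₖ₋₁)(Yₖ+Yₖ₋₁) = (1/5)(0.0730+0.0000) + (1/5)(0.2020+0.0730) + (1/5)(0.4070+0.2020) + (1/5)(0.6520+0.4070) + (1/5)(1.0000+0.6520)
  = 0.0146 + 0.0550 + 0.1218 + 0.2118 + 0.3304 = 0.7336
G = 1 − 0.7336 = 0.2664

0.266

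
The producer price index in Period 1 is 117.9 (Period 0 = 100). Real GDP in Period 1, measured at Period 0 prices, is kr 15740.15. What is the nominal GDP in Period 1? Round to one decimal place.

18557.6

Nominal = Real × (Index/100) = 15740.15 × (117.9/100)
        = 15740.15 × 1.179 = 18557.6368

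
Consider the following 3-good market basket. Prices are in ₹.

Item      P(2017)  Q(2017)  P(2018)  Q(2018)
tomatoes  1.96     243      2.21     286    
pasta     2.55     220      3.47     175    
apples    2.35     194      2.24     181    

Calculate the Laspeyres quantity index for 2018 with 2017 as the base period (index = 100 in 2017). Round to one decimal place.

95.9

Laspeyres quantity index uses base-period prices as weights.
ΣP(2017)·Q(2018) = 1.96×286 + 2.55×175 + 2.35×181 = 560.56 + 446.25 + 425.35 = 1432.16
ΣP(2017)·Q(2017) = 1.96×243 + 2.55×220 + 2.35×194 = 476.28 + 561 + 455.9 = 1493.18
Index = 1432.16 / 1493.18 × 100 = 95.9134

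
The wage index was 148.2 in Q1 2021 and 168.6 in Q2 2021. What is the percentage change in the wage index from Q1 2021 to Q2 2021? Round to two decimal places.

13.77%

Change = (168.6 − 148.2) / 148.2 × 100
       = 20.4 / 148.2 × 100 = 13.7652%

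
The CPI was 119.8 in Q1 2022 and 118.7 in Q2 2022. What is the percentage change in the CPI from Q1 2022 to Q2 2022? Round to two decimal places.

Change = (118.7 − 119.8) / 119.8 × 100
       = -1.1 / 119.8 × 100 = -0.9182%

-0.92%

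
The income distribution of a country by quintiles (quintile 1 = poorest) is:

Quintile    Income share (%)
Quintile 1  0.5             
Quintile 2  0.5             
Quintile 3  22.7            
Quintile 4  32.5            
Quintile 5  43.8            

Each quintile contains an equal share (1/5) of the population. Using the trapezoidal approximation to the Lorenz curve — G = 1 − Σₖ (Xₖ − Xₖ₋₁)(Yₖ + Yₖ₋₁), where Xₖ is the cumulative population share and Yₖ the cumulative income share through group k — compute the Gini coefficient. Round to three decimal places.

Cumulative income shares Yₖ: 0.0050, 0.0100, 0.2370, 0.5620, 1.0000
Σ (Xₖ−Xₖ₋₁)(Yₖ+Yₖ₋₁) = (1/5)(0.0050+0.0000) + (1/5)(0.0100+0.0050) + (1/5)(0.2370+0.0100) + (1/5)(0.5620+0.2370) + (1/5)(1.0000+0.5620)
  = 0.0010 + 0.0030 + 0.0494 + 0.1598 + 0.3124 = 0.5256
G = 1 − 0.5256 = 0.4744

0.474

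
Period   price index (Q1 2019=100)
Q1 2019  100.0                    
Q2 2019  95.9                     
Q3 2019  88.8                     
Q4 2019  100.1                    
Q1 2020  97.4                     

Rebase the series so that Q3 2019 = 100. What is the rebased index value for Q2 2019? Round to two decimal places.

108.00

Rebased(Q2 2019) = 95.9 / 88.8 × 100 = 107.9955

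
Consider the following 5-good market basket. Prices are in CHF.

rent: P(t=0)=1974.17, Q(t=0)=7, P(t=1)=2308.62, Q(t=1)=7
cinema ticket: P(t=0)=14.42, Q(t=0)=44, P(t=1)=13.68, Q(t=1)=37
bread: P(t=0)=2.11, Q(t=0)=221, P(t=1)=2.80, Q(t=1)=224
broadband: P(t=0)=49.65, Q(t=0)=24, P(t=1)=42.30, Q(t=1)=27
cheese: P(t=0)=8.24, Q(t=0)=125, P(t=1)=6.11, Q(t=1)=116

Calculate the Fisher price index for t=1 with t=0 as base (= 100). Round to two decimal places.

Laspeyres component (base-period weights):
ΣP(t=1)Q(t=0) = 2308.62×7 + 13.68×44 + 2.80×221 + 42.30×24 + 6.11×125 = 16160.34 + 601.92 + 618.8 + 1015.2 + 763.75 = 19160.01
ΣP(t=0)Q(t=0) = 1974.17×7 + 14.42×44 + 2.11×221 + 49.65×24 + 8.24×125 = 13819.19 + 634.48 + 466.31 + 1191.6 + 1030 = 17141.58
L = 19160.01 / 17141.58 × 100 = 111.7751
Paasche component (current-period weights):
ΣP(t=1)Q(t=1) = 2308.62×7 + 13.68×37 + 2.80×224 + 42.30×27 + 6.11×116 = 16160.34 + 506.16 + 627.2 + 1142.1 + 708.76 = 19144.56
ΣP(t=0)Q(t=1) = 1974.17×7 + 14.42×37 + 2.11×224 + 49.65×27 + 8.24×116 = 13819.19 + 533.54 + 472.64 + 1340.55 + 955.84 = 17121.76
P = 19144.56 / 17121.76 × 100 = 111.8142
Fisher = √(L × P) = √(111.7751 × 111.8142) = 111.7946

111.79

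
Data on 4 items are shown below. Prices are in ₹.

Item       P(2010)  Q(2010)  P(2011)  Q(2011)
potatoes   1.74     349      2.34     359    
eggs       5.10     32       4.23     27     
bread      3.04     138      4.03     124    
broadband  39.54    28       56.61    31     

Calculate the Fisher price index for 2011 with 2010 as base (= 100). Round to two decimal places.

135.17

Laspeyres component (base-period weights):
ΣP(2011)Q(2010) = 2.34×349 + 4.23×32 + 4.03×138 + 56.61×28 = 816.66 + 135.36 + 556.14 + 1585.08 = 3093.24
ΣP(2010)Q(2010) = 1.74×349 + 5.10×32 + 3.04×138 + 39.54×28 = 607.26 + 163.2 + 419.52 + 1107.12 = 2297.1
L = 3093.24 / 2297.1 × 100 = 134.6585
Paasche component (current-period weights):
ΣP(2011)Q(2011) = 2.34×359 + 4.23×27 + 4.03×124 + 56.61×31 = 840.06 + 114.21 + 499.72 + 1754.91 = 3208.9
ΣP(2010)Q(2011) = 1.74×359 + 5.10×27 + 3.04×124 + 39.54×31 = 624.66 + 137.7 + 376.96 + 1225.74 = 2365.06
P = 3208.9 / 2365.06 × 100 = 135.6794
Fisher = √(L × P) = √(134.6585 × 135.6794) = 135.1680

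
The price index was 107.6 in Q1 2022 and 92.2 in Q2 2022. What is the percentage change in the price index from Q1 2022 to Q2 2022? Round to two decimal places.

Change = (92.2 − 107.6) / 107.6 × 100
       = -15.4 / 107.6 × 100 = -14.3123%

-14.31%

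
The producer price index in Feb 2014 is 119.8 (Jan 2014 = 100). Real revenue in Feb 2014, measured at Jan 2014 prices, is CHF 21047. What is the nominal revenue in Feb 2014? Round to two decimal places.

25214.31

Nominal = Real × (Index/100) = 21047 × (119.8/100)
        = 21047 × 1.198 = 25214.3060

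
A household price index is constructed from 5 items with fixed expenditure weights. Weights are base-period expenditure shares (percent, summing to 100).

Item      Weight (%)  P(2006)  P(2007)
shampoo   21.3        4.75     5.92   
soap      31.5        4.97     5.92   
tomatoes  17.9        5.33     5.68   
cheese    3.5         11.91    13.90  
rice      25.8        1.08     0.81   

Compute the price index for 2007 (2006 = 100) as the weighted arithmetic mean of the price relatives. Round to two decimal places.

106.58

shampoo: 21.3 × (5.92/4.75) = 21.3 × 1.246316 = 26.5465
soap: 31.5 × (5.92/4.97) = 31.5 × 1.191147 = 37.5211
tomatoes: 17.9 × (5.68/5.33) = 17.9 × 1.065666 = 19.0754
cheese: 3.5 × (13.90/11.91) = 3.5 × 1.167086 = 4.0848
rice: 25.8 × (0.81/1.08) = 25.8 × 0.750000 = 19.3500
Index = Σ wᵢ·(p₁ᵢ/p₀ᵢ) = 26.5465 + 37.5211 + 19.0754 + 4.0848 + 19.3500 = 106.5779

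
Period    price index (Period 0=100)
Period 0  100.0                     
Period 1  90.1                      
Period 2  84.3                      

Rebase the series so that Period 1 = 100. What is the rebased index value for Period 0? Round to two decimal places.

110.99

Rebased(Period 0) = 100.0 / 90.1 × 100 = 110.9878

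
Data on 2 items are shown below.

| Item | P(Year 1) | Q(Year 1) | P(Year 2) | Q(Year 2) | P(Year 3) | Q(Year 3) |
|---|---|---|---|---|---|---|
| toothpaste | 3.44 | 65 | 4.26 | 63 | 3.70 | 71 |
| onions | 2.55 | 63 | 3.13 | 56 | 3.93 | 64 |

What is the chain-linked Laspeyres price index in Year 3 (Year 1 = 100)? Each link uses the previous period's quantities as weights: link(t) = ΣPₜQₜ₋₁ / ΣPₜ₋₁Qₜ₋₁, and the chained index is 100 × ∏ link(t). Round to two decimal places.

Link Year 1→Year 2:
ΣP(Year 2)Q(Year 1) = 4.26×65 + 3.13×63 = 276.9 + 197.19 = 474.09
ΣP(Year 1)Q(Year 1) = 3.44×65 + 2.55×63 = 223.6 + 160.65 = 384.25
link = 474.09/384.25 = 1.233806
Link Year 2→Year 3:
ΣP(Year 3)Q(Year 2) = 3.70×63 + 3.93×56 = 233.1 + 220.08 = 453.18
ΣP(Year 2)Q(Year 2) = 4.26×63 + 3.13×56 = 268.38 + 175.28 = 443.66
link = 453.18/443.66 = 1.021458
Chained index = 100 × 1.233806 × 1.021458 = 126.0281

126.03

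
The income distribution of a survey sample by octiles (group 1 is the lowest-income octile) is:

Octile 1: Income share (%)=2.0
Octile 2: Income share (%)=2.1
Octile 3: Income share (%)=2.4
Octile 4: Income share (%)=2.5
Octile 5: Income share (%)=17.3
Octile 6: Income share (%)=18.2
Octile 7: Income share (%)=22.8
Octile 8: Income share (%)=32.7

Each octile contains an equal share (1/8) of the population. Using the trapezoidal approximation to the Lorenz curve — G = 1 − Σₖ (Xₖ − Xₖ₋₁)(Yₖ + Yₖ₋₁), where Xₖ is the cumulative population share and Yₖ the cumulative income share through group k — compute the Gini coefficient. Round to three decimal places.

0.476

Cumulative income shares Yₖ: 0.0200, 0.0410, 0.0650, 0.0900, 0.2630, 0.4450, 0.6730, 1.0000
Σ (Xₖ−Xₖ₋₁)(Yₖ+Yₖ₋₁) = (1/8)(0.0200+0.0000) + (1/8)(0.0410+0.0200) + (1/8)(0.0650+0.0410) + (1/8)(0.0900+0.0650) + (1/8)(0.2630+0.0900) + (1/8)(0.4450+0.2630) + (1/8)(0.6730+0.4450) + (1/8)(1.0000+0.6730)
  = 0.0025 + 0.0076 + 0.0133 + 0.0194 + 0.0441 + 0.0885 + 0.1398 + 0.2091 = 0.5242
G = 1 − 0.5242 = 0.4758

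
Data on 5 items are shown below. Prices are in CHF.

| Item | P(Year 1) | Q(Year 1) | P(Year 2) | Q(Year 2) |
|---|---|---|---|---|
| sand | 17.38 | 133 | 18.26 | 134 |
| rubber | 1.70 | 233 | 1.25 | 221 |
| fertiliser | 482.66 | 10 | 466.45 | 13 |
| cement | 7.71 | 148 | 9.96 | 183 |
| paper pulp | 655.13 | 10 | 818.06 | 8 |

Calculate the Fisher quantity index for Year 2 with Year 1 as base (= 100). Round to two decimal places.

101.66

Laspeyres component (base-period weights):
ΣP(Year 1)Q(Year 2) = 17.38×134 + 1.70×221 + 482.66×13 + 7.71×183 + 655.13×8 = 2328.92 + 375.7 + 6274.58 + 1410.93 + 5241.04 = 15631.17
ΣP(Year 1)Q(Year 1) = 17.38×133 + 1.70×233 + 482.66×10 + 7.71×148 + 655.13×10 = 2311.54 + 396.1 + 4826.6 + 1141.08 + 6551.3 = 15226.62
L = 15631.17 / 15226.62 × 100 = 102.6569
Paasche component (current-period weights):
ΣP(Year 2)Q(Year 2) = 18.26×134 + 1.25×221 + 466.45×13 + 9.96×183 + 818.06×8 = 2446.84 + 276.25 + 6063.85 + 1822.68 + 6544.48 = 17154.1
ΣP(Year 2)Q(Year 1) = 18.26×133 + 1.25×233 + 466.45×10 + 9.96×148 + 818.06×10 = 2428.58 + 291.25 + 4664.5 + 1474.08 + 8180.6 = 17039.01
P = 17154.1 / 17039.01 × 100 = 100.6755
Fisher = √(L × P) = √(102.6569 × 100.6755) = 101.6613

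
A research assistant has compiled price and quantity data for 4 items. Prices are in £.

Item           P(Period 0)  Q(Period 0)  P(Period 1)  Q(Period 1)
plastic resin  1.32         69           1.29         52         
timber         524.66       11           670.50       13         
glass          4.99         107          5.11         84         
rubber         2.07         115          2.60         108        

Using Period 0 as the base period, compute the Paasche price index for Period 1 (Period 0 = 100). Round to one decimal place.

Paasche price index uses current-period quantities as weights.
ΣP(Period 1)·Q(Period 1) = 1.29×52 + 670.50×13 + 5.11×84 + 2.60×108 = 67.08 + 8716.5 + 429.24 + 280.8 = 9493.62
ΣP(Period 0)·Q(Period 1) = 1.32×52 + 524.66×13 + 4.99×84 + 2.07×108 = 68.64 + 6820.58 + 419.16 + 223.56 = 7531.94
Index = 9493.62 / 7531.94 × 100 = 126.0448

126.0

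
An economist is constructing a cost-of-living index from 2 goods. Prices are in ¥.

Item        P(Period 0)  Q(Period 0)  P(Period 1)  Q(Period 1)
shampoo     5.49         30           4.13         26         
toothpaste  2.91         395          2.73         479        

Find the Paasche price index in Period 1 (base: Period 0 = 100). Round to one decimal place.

Paasche price index uses current-period quantities as weights.
ΣP(Period 1)·Q(Period 1) = 4.13×26 + 2.73×479 = 107.38 + 1307.67 = 1415.05
ΣP(Period 0)·Q(Period 1) = 5.49×26 + 2.91×479 = 142.74 + 1393.89 = 1536.63
Index = 1415.05 / 1536.63 × 100 = 92.0879

92.1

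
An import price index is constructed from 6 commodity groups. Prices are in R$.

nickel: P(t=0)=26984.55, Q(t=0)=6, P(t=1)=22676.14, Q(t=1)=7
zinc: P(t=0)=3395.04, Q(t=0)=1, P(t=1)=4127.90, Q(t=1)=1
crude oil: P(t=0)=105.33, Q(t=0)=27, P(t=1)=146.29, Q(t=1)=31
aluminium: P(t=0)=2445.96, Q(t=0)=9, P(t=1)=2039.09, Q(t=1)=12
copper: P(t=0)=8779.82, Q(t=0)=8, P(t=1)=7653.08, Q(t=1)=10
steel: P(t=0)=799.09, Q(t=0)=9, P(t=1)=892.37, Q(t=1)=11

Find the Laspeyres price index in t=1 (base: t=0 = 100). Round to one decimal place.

Laspeyres price index uses base-period quantities as weights.
ΣP(t=1)·Q(t=0) = 22676.14×6 + 4127.90×1 + 146.29×27 + 2039.09×9 + 7653.08×8 + 892.37×9 = 136056.84 + 4127.9 + 3949.83 + 18351.81 + 61224.64 + 8031.33 = 231742.35
ΣP(t=0)·Q(t=0) = 26984.55×6 + 3395.04×1 + 105.33×27 + 2445.96×9 + 8779.82×8 + 799.09×9 = 161907.3 + 3395.04 + 2843.91 + 22013.64 + 70238.56 + 7191.81 = 267590.26
Index = 231742.35 / 267590.26 × 100 = 86.6034

86.6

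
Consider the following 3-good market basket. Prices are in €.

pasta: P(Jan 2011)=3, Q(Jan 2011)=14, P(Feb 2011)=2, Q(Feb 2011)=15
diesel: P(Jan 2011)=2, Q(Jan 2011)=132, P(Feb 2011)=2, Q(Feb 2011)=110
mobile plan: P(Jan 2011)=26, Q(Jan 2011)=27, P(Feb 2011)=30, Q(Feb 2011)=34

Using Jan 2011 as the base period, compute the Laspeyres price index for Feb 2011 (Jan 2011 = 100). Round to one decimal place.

Laspeyres price index uses base-period quantities as weights.
ΣP(Feb 2011)·Q(Jan 2011) = 2×14 + 2×132 + 30×27 = 28 + 264 + 810 = 1102
ΣP(Jan 2011)·Q(Jan 2011) = 3×14 + 2×132 + 26×27 = 42 + 264 + 702 = 1008
Index = 1102 / 1008 × 100 = 109.3254

109.3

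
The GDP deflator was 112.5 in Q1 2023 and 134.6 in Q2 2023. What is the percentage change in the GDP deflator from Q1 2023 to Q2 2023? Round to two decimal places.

19.64%

Change = (134.6 − 112.5) / 112.5 × 100
       = 22.1 / 112.5 × 100 = 19.6444%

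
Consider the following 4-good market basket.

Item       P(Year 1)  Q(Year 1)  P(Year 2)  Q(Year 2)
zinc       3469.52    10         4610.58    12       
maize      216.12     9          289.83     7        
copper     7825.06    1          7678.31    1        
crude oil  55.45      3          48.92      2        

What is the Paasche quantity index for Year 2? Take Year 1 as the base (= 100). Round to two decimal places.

Paasche quantity index uses current-period prices as weights.
ΣP(Year 2)·Q(Year 2) = 4610.58×12 + 289.83×7 + 7678.31×1 + 48.92×2 = 55326.96 + 2028.81 + 7678.31 + 97.84 = 65131.92
ΣP(Year 2)·Q(Year 1) = 4610.58×10 + 289.83×9 + 7678.31×1 + 48.92×3 = 46105.8 + 2608.47 + 7678.31 + 146.76 = 56539.34
Index = 65131.92 / 56539.34 × 100 = 115.1975

115.20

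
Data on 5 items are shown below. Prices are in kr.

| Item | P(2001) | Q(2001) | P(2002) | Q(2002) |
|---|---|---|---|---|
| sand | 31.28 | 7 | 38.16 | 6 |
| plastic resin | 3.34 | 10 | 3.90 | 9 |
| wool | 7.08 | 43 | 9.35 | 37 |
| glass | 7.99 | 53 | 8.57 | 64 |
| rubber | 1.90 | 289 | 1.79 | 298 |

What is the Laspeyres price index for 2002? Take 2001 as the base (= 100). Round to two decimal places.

109.83

Laspeyres price index uses base-period quantities as weights.
ΣP(2002)·Q(2001) = 38.16×7 + 3.90×10 + 9.35×43 + 8.57×53 + 1.79×289 = 267.12 + 39 + 402.05 + 454.21 + 517.31 = 1679.69
ΣP(2001)·Q(2001) = 31.28×7 + 3.34×10 + 7.08×43 + 7.99×53 + 1.90×289 = 218.96 + 33.4 + 304.44 + 423.47 + 549.1 = 1529.37
Index = 1679.69 / 1529.37 × 100 = 109.8289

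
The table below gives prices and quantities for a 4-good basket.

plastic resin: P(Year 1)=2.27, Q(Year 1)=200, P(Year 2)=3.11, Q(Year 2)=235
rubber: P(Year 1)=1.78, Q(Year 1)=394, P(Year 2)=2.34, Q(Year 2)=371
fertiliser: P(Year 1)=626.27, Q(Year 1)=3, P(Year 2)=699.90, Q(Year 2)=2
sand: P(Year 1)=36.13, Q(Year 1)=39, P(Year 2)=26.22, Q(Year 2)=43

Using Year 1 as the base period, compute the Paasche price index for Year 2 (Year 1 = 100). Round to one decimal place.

Paasche price index uses current-period quantities as weights.
ΣP(Year 2)·Q(Year 2) = 3.11×235 + 2.34×371 + 699.90×2 + 26.22×43 = 730.85 + 868.14 + 1399.8 + 1127.46 = 4126.25
ΣP(Year 1)·Q(Year 2) = 2.27×235 + 1.78×371 + 626.27×2 + 36.13×43 = 533.45 + 660.38 + 1252.54 + 1553.59 = 3999.96
Index = 4126.25 / 3999.96 × 100 = 103.1573

103.2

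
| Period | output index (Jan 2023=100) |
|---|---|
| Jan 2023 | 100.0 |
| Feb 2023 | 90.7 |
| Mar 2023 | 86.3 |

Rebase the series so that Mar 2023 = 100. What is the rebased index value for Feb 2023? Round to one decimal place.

105.1

Rebased(Feb 2023) = 90.7 / 86.3 × 100 = 105.0985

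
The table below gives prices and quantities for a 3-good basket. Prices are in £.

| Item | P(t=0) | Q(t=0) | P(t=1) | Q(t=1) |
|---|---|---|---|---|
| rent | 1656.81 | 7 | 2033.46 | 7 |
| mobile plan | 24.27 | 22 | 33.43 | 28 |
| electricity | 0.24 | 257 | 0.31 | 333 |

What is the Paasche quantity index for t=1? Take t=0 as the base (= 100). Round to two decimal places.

Paasche quantity index uses current-period prices as weights.
ΣP(t=1)·Q(t=1) = 2033.46×7 + 33.43×28 + 0.31×333 = 14234.22 + 936.04 + 103.23 = 15273.49
ΣP(t=1)·Q(t=0) = 2033.46×7 + 33.43×22 + 0.31×257 = 14234.22 + 735.46 + 79.67 = 15049.35
Index = 15273.49 / 15049.35 × 100 = 101.4894

101.49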